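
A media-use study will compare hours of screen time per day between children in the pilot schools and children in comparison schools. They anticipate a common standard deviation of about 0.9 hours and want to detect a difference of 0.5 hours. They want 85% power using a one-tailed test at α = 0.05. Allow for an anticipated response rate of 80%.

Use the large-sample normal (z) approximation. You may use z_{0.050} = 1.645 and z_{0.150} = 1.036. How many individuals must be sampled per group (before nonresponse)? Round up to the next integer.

n = (z_α + z_β)² · (σ₁² + σ₂²) / δ²
  = (1.645 + 1.036)² · (2·0.9² = 1.62) / 0.5²
  = 7.1878 · 1.62 / 0.25
  = 46.58
Adjust for 80% response: 46.58 / 0.80 = 58.22.
Round up → n = 59 per group.

n = 59 per group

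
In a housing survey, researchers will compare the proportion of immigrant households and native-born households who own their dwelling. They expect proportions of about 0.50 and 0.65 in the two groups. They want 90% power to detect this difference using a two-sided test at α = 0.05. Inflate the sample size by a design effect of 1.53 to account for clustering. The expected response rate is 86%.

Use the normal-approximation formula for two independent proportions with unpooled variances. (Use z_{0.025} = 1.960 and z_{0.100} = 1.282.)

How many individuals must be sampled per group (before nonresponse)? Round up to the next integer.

n = (z_{α/2} + z_β)² · [p₁(1−p₁) + p₂(1−p₂)] / (p₁ − p₂)²
  = (1.960 + 1.282)² · (0.50·0.50 + 0.65·0.35) / (-0.15)²
  = (3.242)² · (0.2500 + 0.2275) / 0.0225
  = 10.5106 · 0.4775 / 0.0225
  = 223.06
Design effect: 1.53 × 223.06 = 341.28.
Adjust for 86% response: 341.28 / 0.86 = 396.83.
Round up → n = 397 per group.

n = 397 per group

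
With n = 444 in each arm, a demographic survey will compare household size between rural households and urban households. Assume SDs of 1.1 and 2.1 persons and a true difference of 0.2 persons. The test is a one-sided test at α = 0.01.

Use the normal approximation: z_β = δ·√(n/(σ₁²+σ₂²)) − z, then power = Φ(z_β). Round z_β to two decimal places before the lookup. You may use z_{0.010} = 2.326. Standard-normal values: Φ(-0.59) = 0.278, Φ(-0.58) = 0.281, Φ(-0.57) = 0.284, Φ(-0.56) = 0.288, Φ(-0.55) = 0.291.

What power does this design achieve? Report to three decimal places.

z_β = δ·√(n/(σ₁²+σ₂²)) − z_α
    = 0.2 · √(444/5.62) − 2.326
    = 0.2 · 8.88839 − 2.326
    = 1.7777 − 2.326 = -0.5483 → -0.55
Power = Φ(-0.55) = 0.291.

Power ≈ 0.291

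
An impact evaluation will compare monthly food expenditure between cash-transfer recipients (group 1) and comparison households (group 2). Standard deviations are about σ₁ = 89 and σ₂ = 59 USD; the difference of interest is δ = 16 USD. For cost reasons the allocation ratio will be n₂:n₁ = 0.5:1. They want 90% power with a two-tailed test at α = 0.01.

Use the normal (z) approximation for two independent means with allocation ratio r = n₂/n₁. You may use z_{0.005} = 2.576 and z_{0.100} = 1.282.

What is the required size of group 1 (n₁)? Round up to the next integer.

n₁ = 866

n₁ = (z_{α/2} + z_β)² · (σ₁² + σ₂²/r) / δ²
   = (2.576 + 1.282)² · (89² + 59²/0.5) / 16²
   = 14.8842 · (7921 + 6962) / 256
   = 14.8842 · 14883 / 256
   = 865.32
Round up → n₁ = 866; n₂ = r·n₁ = 0.5 × 866 = 433.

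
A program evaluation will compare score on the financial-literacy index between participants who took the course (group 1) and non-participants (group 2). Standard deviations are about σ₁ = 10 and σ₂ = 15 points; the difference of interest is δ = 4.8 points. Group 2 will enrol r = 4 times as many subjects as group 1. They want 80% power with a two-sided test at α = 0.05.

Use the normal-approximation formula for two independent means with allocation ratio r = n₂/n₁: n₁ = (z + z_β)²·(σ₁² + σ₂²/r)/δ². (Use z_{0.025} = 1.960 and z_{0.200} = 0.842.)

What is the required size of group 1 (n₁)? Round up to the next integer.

n₁ = (z_{α/2} + z_β)² · (σ₁² + σ₂²/r) / δ²
   = (1.960 + 0.842)² · (10² + 15²/4) / 4.8²
   = 7.8512 · (100 + 56.25) / 23.04
   = 7.8512 · 156.25 / 23.04
   = 53.24
Round up → n₁ = 54; n₂ = r·n₁ = 4 × 54 = 216.

n₁ = 54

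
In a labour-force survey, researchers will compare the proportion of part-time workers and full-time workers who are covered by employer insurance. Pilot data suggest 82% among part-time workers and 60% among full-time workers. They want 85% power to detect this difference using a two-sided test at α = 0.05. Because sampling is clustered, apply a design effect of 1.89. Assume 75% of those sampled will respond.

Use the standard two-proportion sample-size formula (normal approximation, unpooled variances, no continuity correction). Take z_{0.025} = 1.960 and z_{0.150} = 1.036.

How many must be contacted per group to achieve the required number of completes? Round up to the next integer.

n = 182 per group

n = (z_{α/2} + z_β)² · [p₁(1−p₁) + p₂(1−p₂)] / (p₁ − p₂)²
  = (1.960 + 1.036)² · (0.82·0.18 + 0.60·0.40) / (0.22)²
  = (2.996)² · (0.1476 + 0.2400) / 0.0484
  = 8.9760 · 0.3876 / 0.0484
  = 71.88
Design effect: 1.89 × 71.88 = 135.86.
Adjust for 75% response: 135.86 / 0.75 = 181.14.
Round up → n = 182 per group.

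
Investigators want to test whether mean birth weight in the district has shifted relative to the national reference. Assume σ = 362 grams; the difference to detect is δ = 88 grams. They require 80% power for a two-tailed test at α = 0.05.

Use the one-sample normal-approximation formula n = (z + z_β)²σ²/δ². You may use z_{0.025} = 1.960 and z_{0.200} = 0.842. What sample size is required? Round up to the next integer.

n = (z_{α/2} + z_β)² · σ² / δ²
  = (1.960 + 0.842)² · 362² / 88²
  = 7.8512 · 131044 / 7744
  = 132.86
Round up → n = 133.

n = 133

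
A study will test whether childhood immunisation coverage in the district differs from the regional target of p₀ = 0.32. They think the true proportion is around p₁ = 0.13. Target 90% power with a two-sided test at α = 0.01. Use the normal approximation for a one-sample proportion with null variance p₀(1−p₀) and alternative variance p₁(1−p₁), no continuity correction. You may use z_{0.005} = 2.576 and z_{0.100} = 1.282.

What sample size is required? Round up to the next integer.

n = 74

n = [z_{α/2}·√(p₀q₀) + z_β·√(p₁q₁)]² / (p₁ − p₀)²
  = [2.576·√(0.32·0.68) + 1.282·√(0.13·0.87)]² / (-0.19)²
  = [2.576·0.4665 + 1.282·0.3363]² / 0.0361
  = [1.6328]² / 0.0361
  = 73.85
Round up → n = 74.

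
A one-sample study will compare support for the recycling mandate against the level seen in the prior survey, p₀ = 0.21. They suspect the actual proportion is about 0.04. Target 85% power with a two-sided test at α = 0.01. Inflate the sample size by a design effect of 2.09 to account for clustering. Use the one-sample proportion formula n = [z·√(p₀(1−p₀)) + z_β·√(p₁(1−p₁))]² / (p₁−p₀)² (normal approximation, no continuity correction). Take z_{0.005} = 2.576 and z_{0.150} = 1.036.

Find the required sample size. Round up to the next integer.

n = [z_{α/2}·√(p₀q₀) + z_β·√(p₁q₁)]² / (p₁ − p₀)²
  = [2.576·√(0.21·0.79) + 1.036·√(0.04·0.96)]² / (-0.17)²
  = [2.576·0.4073 + 1.036·0.1960]² / 0.0289
  = [1.2522]² / 0.0289
  = 54.26
Design effect: 2.09 × 54.26 = 113.40.
Round up → n = 114.

n = 114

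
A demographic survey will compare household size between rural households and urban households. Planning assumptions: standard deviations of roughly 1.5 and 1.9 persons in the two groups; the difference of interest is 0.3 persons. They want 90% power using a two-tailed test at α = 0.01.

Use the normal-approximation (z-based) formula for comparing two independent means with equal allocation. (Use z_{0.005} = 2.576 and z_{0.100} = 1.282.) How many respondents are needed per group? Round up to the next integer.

n = 970 per group

n = (z_{α/2} + z_β)² · (σ₁² + σ₂²) / δ²
  = (2.576 + 1.282)² · (1.5² + 1.9² = 5.86) / 0.3²
  = 14.8842 · 5.86 / 0.09
  = 969.12
Round up → n = 970 per group.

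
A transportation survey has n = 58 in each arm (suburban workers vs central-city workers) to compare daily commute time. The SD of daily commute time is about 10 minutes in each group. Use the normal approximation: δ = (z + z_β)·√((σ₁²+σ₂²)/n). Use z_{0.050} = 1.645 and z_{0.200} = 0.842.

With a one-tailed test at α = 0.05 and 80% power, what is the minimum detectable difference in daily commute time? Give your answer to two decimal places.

δ = (z_α + z_β) · √((σ₁²+σ₂²)/n)
  = (1.645 + 0.842) · √(200/58)
  = 2.487 · √3.4483
  = 2.487 · 1.8570
  = 4.6182

Minimum detectable difference ≈ 4.62 minutes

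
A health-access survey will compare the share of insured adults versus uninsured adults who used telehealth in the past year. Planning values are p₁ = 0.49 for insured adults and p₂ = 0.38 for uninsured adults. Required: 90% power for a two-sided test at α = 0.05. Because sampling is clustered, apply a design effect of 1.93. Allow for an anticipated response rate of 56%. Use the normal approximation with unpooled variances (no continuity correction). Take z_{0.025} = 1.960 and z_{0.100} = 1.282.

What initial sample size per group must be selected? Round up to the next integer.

n = 1454 per group

n = (z_{α/2} + z_β)² · [p₁(1−p₁) + p₂(1−p₂)] / (p₁ − p₂)²
  = (1.960 + 1.282)² · (0.49·0.51 + 0.38·0.62) / (0.11)²
  = (3.242)² · (0.2499 + 0.2356) / 0.0121
  = 10.5106 · 0.4855 / 0.0121
  = 421.73
Design effect: 1.93 × 421.73 = 813.93.
Adjust for 56% response: 813.93 / 0.56 = 1453.45.
Round up → n = 1454 per group.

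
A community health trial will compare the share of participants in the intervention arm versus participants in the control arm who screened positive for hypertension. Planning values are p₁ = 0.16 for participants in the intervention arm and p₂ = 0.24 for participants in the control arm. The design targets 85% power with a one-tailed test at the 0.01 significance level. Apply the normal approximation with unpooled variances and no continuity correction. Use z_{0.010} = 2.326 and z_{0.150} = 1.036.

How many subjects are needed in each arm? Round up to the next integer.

n = 560 per group

n = (z_α + z_β)² · [p₁(1−p₁) + p₂(1−p₂)] / (p₁ − p₂)²
  = (2.326 + 1.036)² · (0.16·0.84 + 0.24·0.76) / (-0.08)²
  = (3.362)² · (0.1344 + 0.1824) / 0.0064
  = 11.3030 · 0.3168 / 0.0064
  = 559.50
Round up → n = 560 per group.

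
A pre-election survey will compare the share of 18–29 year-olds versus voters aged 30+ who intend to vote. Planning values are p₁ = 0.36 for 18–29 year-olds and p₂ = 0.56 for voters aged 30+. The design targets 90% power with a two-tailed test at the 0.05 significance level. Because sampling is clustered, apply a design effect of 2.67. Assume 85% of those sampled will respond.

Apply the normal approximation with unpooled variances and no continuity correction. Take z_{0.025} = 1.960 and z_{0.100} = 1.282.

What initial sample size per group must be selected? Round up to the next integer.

n = (z_{α/2} + z_β)² · [p₁(1−p₁) + p₂(1−p₂)] / (p₁ − p₂)²
  = (1.960 + 1.282)² · (0.36·0.64 + 0.56·0.44) / (-0.20)²
  = (3.242)² · (0.2304 + 0.2464) / 0.0400
  = 10.5106 · 0.4768 / 0.0400
  = 125.29
Design effect: 2.67 × 125.29 = 334.51.
Adjust for 85% response: 334.51 / 0.85 = 393.55.
Round up → n = 394 per group.

n = 394 per group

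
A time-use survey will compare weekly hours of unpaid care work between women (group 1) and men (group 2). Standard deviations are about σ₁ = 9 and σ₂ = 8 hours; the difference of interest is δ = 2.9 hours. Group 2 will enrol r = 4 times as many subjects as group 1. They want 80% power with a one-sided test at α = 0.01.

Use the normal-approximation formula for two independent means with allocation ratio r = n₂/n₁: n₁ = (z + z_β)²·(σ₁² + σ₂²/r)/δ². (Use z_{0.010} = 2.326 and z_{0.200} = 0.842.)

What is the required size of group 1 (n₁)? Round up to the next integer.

n₁ = (z_α + z_β)² · (σ₁² + σ₂²/r) / δ²
   = (2.326 + 0.842)² · (9² + 8²/4) / 2.9²
   = 10.0362 · (81 + 16) / 8.41
   = 10.0362 · 97 / 8.41
   = 115.76
Round up → n₁ = 116; n₂ = r·n₁ = 4 × 116 = 464.

n₁ = 116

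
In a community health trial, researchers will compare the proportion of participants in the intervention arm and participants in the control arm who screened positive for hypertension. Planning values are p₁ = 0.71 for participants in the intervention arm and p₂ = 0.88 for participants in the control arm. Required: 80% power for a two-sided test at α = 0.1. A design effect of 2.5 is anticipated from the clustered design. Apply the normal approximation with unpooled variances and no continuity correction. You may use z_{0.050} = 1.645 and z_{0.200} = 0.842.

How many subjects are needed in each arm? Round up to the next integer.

n = (z_{α/2} + z_β)² · [p₁(1−p₁) + p₂(1−p₂)] / (p₁ − p₂)²
  = (1.645 + 0.842)² · (0.71·0.29 + 0.88·0.12) / (-0.17)²
  = (2.487)² · (0.2059 + 0.1056) / 0.0289
  = 6.1852 · 0.3115 / 0.0289
  = 66.67
Design effect: 2.5 × 66.67 = 166.67.
Round up → n = 167 per group.

n = 167 per group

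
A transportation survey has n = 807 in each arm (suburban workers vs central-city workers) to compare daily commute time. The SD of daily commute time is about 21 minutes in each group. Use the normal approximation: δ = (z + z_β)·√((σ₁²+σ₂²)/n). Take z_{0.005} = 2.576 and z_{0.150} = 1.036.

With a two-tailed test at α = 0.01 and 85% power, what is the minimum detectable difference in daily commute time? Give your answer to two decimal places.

Minimum detectable difference ≈ 3.78 minutes

δ = (z_{α/2} + z_β) · √((σ₁²+σ₂²)/n)
  = (2.576 + 1.036) · √(882/807)
  = 3.612 · √1.0929
  = 3.612 · 1.0454
  = 3.7761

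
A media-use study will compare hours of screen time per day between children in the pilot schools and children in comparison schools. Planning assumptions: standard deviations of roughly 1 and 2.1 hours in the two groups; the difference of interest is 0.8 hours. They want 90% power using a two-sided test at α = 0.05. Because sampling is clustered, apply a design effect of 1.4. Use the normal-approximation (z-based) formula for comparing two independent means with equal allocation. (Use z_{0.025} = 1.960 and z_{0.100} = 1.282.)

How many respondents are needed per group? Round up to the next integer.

n = 125 per group

n = (z_{α/2} + z_β)² · (σ₁² + σ₂²) / δ²
  = (1.960 + 1.282)² · (1² + 2.1² = 5.41) / 0.8²
  = 10.5106 · 5.41 / 0.64
  = 88.85
Design effect: 1.4 × 88.85 = 124.39.
Round up → n = 125 per group.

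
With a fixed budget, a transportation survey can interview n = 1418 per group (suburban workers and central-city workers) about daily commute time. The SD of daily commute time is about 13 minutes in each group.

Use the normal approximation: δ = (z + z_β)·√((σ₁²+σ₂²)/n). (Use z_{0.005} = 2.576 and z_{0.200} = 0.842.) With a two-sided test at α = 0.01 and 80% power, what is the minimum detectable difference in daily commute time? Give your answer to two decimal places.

δ = (z_{α/2} + z_β) · √((σ₁²+σ₂²)/n)
  = (2.576 + 0.842) · √(338/1418)
  = 3.418 · √0.23836
  = 3.418 · 0.4882
  = 1.6688

Minimum detectable difference ≈ 1.67 minutes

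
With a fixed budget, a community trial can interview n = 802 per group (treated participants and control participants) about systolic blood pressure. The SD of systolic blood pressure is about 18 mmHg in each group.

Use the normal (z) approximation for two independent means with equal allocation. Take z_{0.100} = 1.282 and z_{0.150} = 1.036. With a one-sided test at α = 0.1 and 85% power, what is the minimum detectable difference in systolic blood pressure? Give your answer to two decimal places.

Minimum detectable difference ≈ 2.08 mmHg

δ = (z_α + z_β) · √((σ₁²+σ₂²)/n)
  = (1.282 + 1.036) · √(648/802)
  = 2.318 · √0.80798
  = 2.318 · 0.8989
  = 2.0836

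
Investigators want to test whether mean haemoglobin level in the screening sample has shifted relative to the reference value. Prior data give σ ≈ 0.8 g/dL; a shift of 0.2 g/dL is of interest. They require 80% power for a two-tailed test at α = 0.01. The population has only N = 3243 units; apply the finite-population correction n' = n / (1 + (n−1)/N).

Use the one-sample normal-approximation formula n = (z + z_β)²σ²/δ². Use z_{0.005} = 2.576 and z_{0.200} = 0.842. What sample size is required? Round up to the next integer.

n = 177

n = (z_{α/2} + z_β)² · σ² / δ²
  = (2.576 + 0.842)² · 0.8² / 0.2²
  = 11.6827 · 0.64 / 0.04
  = 186.92
Finite-population correction (N = 3243): 186.92 / (1 + (186.92 − 1)/3243) = 176.79.
Round up → n = 177.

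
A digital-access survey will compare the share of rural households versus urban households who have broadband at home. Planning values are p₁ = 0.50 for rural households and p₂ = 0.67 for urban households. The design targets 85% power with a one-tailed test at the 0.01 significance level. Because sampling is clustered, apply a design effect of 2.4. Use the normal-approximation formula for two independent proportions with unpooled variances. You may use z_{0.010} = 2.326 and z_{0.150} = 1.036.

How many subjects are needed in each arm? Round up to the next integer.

n = (z_α + z_β)² · [p₁(1−p₁) + p₂(1−p₂)] / (p₁ − p₂)²
  = (2.326 + 1.036)² · (0.50·0.50 + 0.67·0.33) / (-0.17)²
  = (3.362)² · (0.2500 + 0.2211) / 0.0289
  = 11.3030 · 0.4711 / 0.0289
  = 184.25
Design effect: 2.4 × 184.25 = 442.20.
Round up → n = 443 per group.

n = 443 per group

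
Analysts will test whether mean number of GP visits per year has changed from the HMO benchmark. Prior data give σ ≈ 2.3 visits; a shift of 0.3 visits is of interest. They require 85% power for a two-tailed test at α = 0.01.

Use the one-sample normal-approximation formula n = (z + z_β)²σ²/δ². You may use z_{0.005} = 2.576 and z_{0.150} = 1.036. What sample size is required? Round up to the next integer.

n = (z_{α/2} + z_β)² · σ² / δ²
  = (2.576 + 1.036)² · 2.3² / 0.3²
  = 13.0465 · 5.29 / 0.09
  = 766.85
Round up → n = 767.

n = 767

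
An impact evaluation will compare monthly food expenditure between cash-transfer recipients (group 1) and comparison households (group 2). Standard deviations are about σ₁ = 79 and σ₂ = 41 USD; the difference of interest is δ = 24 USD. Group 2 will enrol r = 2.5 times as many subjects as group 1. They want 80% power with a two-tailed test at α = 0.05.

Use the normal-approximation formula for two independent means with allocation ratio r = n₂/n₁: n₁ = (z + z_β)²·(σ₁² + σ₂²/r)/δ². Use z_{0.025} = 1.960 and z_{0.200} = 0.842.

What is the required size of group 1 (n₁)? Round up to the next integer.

n₁ = 95

n₁ = (z_{α/2} + z_β)² · (σ₁² + σ₂²/r) / δ²
   = (1.960 + 0.842)² · (79² + 41²/2.5) / 24²
   = 7.8512 · (6241 + 672.4) / 576
   = 7.8512 · 6913.4 / 576
   = 94.23
Round up → n₁ = 95; n₂ = r·n₁ = 2.5 × 95 = 238.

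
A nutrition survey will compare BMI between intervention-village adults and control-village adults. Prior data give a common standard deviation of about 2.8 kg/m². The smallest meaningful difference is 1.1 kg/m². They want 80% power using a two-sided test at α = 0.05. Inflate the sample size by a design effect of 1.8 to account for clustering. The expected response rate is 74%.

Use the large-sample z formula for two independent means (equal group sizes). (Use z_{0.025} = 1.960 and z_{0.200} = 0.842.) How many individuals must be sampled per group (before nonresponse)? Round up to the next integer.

n = 248 per group

n = (z_{α/2} + z_β)² · (σ₁² + σ₂²) / δ²
  = (1.960 + 0.842)² · (2·2.8² = 15.68) / 1.1²
  = 7.8512 · 15.68 / 1.21
  = 101.74
Design effect: 1.8 × 101.74 = 183.13.
Adjust for 74% response: 183.13 / 0.74 = 247.48.
Round up → n = 248 per group.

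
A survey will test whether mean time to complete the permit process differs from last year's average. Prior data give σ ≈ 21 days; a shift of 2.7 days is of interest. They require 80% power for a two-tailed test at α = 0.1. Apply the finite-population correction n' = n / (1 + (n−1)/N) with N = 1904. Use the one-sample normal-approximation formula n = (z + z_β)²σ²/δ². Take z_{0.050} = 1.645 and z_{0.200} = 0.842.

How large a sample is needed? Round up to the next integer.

n = (z_{α/2} + z_β)² · σ² / δ²
  = (1.645 + 0.842)² · 21² / 2.7²
  = 6.1852 · 441 / 7.29
  = 374.16
Finite-population correction (N = 1904): 374.16 / (1 + (374.16 − 1)/1904) = 312.85.
Round up → n = 313.

n = 313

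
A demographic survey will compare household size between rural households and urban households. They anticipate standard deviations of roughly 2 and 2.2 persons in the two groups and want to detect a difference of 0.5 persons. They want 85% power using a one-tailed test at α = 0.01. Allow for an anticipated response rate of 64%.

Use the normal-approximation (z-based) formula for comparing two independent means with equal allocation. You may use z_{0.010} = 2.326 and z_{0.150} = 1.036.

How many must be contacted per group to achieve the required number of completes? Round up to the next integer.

n = (z_α + z_β)² · (σ₁² + σ₂²) / δ²
  = (2.326 + 1.036)² · (2² + 2.2² = 8.84) / 0.5²
  = 11.3030 · 8.84 / 0.25
  = 399.68
Adjust for 64% response: 399.68 / 0.64 = 624.49.
Round up → n = 625 per group.

n = 625 per group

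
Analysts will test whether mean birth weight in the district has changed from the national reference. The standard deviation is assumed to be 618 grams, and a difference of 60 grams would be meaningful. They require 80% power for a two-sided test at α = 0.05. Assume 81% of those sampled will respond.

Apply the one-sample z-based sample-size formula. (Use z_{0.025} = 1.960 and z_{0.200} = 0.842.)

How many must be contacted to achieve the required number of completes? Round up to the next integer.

n = 1029

n = (z_{α/2} + z_β)² · σ² / δ²
  = (1.960 + 0.842)² · 618² / 60²
  = 7.8512 · 381924 / 3600
  = 832.93
Adjust for 81% response: 832.93 / 0.81 = 1028.31.
Round up → n = 1029.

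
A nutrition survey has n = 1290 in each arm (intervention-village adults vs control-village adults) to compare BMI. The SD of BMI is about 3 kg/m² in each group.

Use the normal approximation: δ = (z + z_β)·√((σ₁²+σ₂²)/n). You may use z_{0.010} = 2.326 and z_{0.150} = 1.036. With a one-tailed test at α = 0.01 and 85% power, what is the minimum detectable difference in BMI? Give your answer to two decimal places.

δ = (z_α + z_β) · √((σ₁²+σ₂²)/n)
  = (2.326 + 1.036) · √(18/1290)
  = 3.362 · √0.01395
  = 3.362 · 0.1181
  = 0.3971

Minimum detectable difference ≈ 0.40 kg/m²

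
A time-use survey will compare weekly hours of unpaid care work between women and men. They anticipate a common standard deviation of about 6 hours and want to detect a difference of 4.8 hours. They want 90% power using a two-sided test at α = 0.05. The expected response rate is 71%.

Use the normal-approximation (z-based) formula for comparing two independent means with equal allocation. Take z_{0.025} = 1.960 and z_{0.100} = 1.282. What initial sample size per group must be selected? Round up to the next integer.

n = 47 per group

n = (z_{α/2} + z_β)² · (σ₁² + σ₂²) / δ²
  = (1.960 + 1.282)² · (2·6² = 72) / 4.8²
  = 10.5106 · 72 / 23.04
  = 32.85
Adjust for 71% response: 32.85 / 0.71 = 46.26.
Round up → n = 47 per group.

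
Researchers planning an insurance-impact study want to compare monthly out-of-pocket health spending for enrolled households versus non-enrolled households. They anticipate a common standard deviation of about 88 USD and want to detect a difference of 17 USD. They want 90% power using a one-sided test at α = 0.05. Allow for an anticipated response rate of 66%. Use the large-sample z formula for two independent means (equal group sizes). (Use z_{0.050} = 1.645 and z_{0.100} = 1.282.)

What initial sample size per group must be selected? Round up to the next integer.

n = (z_α + z_β)² · (σ₁² + σ₂²) / δ²
  = (1.645 + 1.282)² · (2·88² = 15488) / 17²
  = 8.5673 · 15488 / 289
  = 459.14
Adjust for 66% response: 459.14 / 0.66 = 695.66.
Round up → n = 696 per group.

n = 696 per group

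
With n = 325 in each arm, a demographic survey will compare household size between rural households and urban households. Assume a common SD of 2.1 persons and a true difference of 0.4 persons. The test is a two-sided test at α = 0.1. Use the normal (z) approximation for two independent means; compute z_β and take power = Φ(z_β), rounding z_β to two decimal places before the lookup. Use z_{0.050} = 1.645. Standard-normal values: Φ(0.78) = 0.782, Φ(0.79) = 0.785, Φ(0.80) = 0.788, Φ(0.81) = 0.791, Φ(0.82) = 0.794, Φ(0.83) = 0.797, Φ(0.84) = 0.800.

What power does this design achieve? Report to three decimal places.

z_β = δ·√(n/(σ₁²+σ₂²)) − z_{α/2}
    = 0.4 · √(325/8.82) − 1.645
    = 0.4 · 6.07026 − 1.645
    = 2.4281 − 1.645 = 0.7831 → 0.78
Power = Φ(0.78) = 0.782.

Power ≈ 0.782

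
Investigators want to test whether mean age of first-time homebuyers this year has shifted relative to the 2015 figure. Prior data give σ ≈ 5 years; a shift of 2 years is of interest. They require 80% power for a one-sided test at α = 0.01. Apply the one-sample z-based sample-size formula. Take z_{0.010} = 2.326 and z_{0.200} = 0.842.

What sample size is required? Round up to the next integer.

n = (z_α + z_β)² · σ² / δ²
  = (2.326 + 0.842)² · 5² / 2²
  = 10.0362 · 25 / 4
  = 62.73
Round up → n = 63.

n = 63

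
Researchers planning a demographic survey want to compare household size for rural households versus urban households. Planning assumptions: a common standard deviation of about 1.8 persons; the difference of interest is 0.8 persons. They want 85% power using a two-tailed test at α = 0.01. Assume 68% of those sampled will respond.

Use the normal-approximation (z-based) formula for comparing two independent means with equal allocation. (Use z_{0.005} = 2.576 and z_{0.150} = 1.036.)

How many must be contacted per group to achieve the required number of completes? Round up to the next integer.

n = (z_{α/2} + z_β)² · (σ₁² + σ₂²) / δ²
  = (2.576 + 1.036)² · (2·1.8² = 6.48) / 0.8²
  = 13.0465 · 6.48 / 0.64
  = 132.10
Adjust for 68% response: 132.10 / 0.68 = 194.26.
Round up → n = 195 per group.

n = 195 per group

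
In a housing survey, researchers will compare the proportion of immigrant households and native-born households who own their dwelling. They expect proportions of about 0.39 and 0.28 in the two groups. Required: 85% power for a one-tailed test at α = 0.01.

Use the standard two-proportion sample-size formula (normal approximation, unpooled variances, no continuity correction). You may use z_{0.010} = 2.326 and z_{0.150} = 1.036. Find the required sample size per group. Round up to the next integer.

n = (z_α + z_β)² · [p₁(1−p₁) + p₂(1−p₂)] / (p₁ − p₂)²
  = (2.326 + 1.036)² · (0.39·0.61 + 0.28·0.72) / (0.11)²
  = (3.362)² · (0.2379 + 0.2016) / 0.0121
  = 11.3030 · 0.4395 / 0.0121
  = 410.55
Round up → n = 411 per group.

n = 411 per group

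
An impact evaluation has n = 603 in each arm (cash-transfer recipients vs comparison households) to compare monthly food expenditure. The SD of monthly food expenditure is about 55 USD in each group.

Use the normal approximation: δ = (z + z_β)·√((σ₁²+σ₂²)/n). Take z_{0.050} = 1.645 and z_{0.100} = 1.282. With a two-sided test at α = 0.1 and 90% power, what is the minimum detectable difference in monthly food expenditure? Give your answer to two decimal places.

δ = (z_{α/2} + z_β) · √((σ₁²+σ₂²)/n)
  = (1.645 + 1.282) · √(6050/603)
  = 2.927 · √10.0332
  = 2.927 · 3.1675
  = 9.2713

Minimum detectable difference ≈ 9.27 USD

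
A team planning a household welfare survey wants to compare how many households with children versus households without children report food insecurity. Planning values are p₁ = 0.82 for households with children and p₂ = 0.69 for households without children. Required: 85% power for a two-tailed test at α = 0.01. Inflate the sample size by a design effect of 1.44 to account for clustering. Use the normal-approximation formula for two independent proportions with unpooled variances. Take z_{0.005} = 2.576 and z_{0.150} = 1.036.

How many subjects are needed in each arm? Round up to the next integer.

n = (z_{α/2} + z_β)² · [p₁(1−p₁) + p₂(1−p₂)] / (p₁ − p₂)²
  = (2.576 + 1.036)² · (0.82·0.18 + 0.69·0.31) / (0.13)²
  = (3.612)² · (0.1476 + 0.2139) / 0.0169
  = 13.0465 · 0.3615 / 0.0169
  = 279.07
Design effect: 1.44 × 279.07 = 401.86.
Round up → n = 402 per group.

n = 402 per group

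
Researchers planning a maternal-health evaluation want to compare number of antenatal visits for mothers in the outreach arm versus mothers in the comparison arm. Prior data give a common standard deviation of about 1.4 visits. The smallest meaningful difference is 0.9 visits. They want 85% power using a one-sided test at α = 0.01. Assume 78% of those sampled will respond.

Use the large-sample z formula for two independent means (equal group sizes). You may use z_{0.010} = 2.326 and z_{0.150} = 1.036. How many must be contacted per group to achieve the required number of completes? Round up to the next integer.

n = (z_α + z_β)² · (σ₁² + σ₂²) / δ²
  = (2.326 + 1.036)² · (2·1.4² = 3.92) / 0.9²
  = 11.3030 · 3.92 / 0.81
  = 54.70
Adjust for 78% response: 54.70 / 0.78 = 70.13.
Round up → n = 71 per group.

n = 71 per group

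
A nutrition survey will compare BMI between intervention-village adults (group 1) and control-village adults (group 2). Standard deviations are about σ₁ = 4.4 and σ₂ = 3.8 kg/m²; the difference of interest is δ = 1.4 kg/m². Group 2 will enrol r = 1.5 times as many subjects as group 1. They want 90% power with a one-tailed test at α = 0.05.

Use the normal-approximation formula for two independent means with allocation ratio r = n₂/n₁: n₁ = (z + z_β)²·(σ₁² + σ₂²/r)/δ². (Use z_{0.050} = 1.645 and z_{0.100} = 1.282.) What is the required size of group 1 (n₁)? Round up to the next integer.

n₁ = 127

n₁ = (z_α + z_β)² · (σ₁² + σ₂²/r) / δ²
   = (1.645 + 1.282)² · (4.4² + 3.8²/1.5) / 1.4²
   = 8.5673 · (19.36 + 9.6267) / 1.96
   = 8.5673 · 28.9867 / 1.96
   = 126.70
Round up → n₁ = 127; n₂ = r·n₁ = 1.5 × 127 = 191.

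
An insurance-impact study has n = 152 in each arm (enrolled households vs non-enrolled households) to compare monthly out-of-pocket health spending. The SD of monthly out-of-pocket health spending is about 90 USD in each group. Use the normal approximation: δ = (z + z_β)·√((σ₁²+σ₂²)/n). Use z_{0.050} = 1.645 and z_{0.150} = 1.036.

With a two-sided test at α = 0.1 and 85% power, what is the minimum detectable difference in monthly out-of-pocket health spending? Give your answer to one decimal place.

Minimum detectable difference ≈ 27.7 USD

δ = (z_{α/2} + z_β) · √((σ₁²+σ₂²)/n)
  = (1.645 + 1.036) · √(16200/152)
  = 2.681 · √106.5789
  = 2.681 · 10.3237
  = 27.6779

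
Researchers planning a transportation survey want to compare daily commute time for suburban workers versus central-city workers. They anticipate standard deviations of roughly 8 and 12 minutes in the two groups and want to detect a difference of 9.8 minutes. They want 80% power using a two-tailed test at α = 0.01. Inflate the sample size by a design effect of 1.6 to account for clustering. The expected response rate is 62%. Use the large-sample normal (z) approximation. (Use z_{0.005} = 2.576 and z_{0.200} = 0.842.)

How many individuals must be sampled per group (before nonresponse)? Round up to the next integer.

n = (z_{α/2} + z_β)² · (σ₁² + σ₂²) / δ²
  = (2.576 + 0.842)² · (8² + 12² = 208) / 9.8²
  = 11.6827 · 208 / 96.04
  = 25.30
Design effect: 1.6 × 25.30 = 40.48.
Adjust for 62% response: 40.48 / 0.62 = 65.30.
Round up → n = 66 per group.

n = 66 per group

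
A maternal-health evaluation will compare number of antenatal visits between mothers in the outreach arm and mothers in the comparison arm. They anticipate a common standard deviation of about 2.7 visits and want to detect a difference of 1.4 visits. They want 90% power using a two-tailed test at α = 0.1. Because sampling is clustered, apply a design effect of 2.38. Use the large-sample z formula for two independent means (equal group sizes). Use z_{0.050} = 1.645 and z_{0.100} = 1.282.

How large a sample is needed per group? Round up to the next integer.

n = 152 per group

n = (z_{α/2} + z_β)² · (σ₁² + σ₂²) / δ²
  = (1.645 + 1.282)² · (2·2.7² = 14.58) / 1.4²
  = 8.5673 · 14.58 / 1.96
  = 63.73
Design effect: 2.38 × 63.73 = 151.68.
Round up → n = 152 per group.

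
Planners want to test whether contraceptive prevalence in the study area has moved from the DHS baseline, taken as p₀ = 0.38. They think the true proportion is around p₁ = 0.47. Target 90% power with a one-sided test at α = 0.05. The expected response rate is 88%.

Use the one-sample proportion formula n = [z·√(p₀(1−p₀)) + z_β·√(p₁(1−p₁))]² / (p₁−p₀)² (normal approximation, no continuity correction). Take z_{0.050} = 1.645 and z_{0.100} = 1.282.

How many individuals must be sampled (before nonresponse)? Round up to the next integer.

n = [z_α·√(p₀q₀) + z_β·√(p₁q₁)]² / (p₁ − p₀)²
  = [1.645·√(0.38·0.62) + 1.282·√(0.47·0.53)]² / (0.09)²
  = [1.645·0.4854 + 1.282·0.4991]² / 0.0081
  = [1.4383]² / 0.0081
  = 255.40
Adjust for 88% response: 255.40 / 0.88 = 290.22.
Round up → n = 291.

n = 291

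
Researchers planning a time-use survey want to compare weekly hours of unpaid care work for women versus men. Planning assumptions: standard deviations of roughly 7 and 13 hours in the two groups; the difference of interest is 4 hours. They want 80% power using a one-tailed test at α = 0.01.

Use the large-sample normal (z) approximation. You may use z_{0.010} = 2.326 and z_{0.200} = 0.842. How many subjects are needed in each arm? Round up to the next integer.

n = 137 per group

n = (z_α + z_β)² · (σ₁² + σ₂²) / δ²
  = (2.326 + 0.842)² · (7² + 13² = 218) / 4²
  = 10.0362 · 218 / 16
  = 136.74
Round up → n = 137 per group.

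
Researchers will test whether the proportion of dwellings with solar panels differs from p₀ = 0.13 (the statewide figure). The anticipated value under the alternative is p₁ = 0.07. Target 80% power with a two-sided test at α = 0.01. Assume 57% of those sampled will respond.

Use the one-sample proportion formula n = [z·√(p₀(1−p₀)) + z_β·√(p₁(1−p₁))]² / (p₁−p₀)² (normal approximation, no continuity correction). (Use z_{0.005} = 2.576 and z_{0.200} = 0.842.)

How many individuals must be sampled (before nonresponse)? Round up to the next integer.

n = [z_{α/2}·√(p₀q₀) + z_β·√(p₁q₁)]² / (p₁ − p₀)²
  = [2.576·√(0.13·0.87) + 0.842·√(0.07·0.93)]² / (-0.06)²
  = [2.576·0.3363 + 0.842·0.2551]² / 0.0036
  = [1.0812]² / 0.0036
  = 324.69
Adjust for 57% response: 324.69 / 0.57 = 569.63.
Round up → n = 570.

n = 570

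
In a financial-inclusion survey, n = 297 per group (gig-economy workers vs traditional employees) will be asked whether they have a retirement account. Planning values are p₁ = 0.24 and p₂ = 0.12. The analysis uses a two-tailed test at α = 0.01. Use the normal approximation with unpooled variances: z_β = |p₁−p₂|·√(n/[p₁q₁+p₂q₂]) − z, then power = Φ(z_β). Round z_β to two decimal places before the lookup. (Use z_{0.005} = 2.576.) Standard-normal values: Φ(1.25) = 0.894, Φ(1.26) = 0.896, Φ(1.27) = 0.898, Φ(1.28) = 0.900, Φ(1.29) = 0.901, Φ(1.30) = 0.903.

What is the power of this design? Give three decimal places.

z_β = |p₁−p₂|·√(n/[p₁q₁+p₂q₂]) − z_{α/2}
    = 0.12 · √(297/0.2880) − 2.576
    = 0.12 · 32.1131 − 2.576
    = 3.8536 − 2.576 = 1.2776 → 1.28
Power = Φ(1.28) = 0.900.

Power ≈ 0.900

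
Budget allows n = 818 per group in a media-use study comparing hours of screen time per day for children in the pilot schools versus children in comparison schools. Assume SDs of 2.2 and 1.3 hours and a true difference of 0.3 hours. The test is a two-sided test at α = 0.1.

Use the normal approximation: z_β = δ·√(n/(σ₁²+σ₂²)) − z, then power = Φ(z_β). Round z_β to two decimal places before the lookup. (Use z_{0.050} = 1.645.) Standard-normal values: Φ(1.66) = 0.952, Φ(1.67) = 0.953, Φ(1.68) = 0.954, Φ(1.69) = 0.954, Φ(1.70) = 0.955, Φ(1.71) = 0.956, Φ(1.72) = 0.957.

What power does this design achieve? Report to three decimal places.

z_β = δ·√(n/(σ₁²+σ₂²)) − z_{α/2}
    = 0.3 · √(818/6.53) − 1.645
    = 0.3 · 11.19232 − 1.645
    = 3.3577 − 1.645 = 1.7127 → 1.71
Power = Φ(1.71) = 0.956.

Power ≈ 0.956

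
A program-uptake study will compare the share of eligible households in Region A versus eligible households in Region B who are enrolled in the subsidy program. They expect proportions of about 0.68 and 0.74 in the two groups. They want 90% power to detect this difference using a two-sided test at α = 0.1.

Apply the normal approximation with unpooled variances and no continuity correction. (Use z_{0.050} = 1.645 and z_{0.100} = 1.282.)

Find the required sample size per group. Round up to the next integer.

n = (z_{α/2} + z_β)² · [p₁(1−p₁) + p₂(1−p₂)] / (p₁ − p₂)²
  = (1.645 + 1.282)² · (0.68·0.32 + 0.74·0.26) / (-0.06)²
  = (2.927)² · (0.2176 + 0.1924) / 0.0036
  = 8.5673 · 0.4100 / 0.0036
  = 975.72
Round up → n = 976 per group.

n = 976 per group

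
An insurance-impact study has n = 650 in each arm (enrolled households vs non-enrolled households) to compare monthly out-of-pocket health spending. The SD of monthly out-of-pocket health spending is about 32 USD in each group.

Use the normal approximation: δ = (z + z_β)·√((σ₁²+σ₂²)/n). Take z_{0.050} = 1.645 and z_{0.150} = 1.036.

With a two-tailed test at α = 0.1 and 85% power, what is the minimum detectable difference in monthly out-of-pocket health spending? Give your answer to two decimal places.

δ = (z_{α/2} + z_β) · √((σ₁²+σ₂²)/n)
  = (1.645 + 1.036) · √(2048/650)
  = 2.681 · √3.1508
  = 2.681 · 1.7750
  = 4.7589

Minimum detectable difference ≈ 4.76 USD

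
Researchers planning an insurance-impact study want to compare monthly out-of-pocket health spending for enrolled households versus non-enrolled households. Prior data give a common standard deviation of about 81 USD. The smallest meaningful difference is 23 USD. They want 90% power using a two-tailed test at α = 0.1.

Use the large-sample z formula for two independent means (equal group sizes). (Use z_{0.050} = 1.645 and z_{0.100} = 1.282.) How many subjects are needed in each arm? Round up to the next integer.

n = 213 per group

n = (z_{α/2} + z_β)² · (σ₁² + σ₂²) / δ²
  = (1.645 + 1.282)² · (2·81² = 13122) / 23²
  = 8.5673 · 13122 / 529
  = 212.52
Round up → n = 213 per group.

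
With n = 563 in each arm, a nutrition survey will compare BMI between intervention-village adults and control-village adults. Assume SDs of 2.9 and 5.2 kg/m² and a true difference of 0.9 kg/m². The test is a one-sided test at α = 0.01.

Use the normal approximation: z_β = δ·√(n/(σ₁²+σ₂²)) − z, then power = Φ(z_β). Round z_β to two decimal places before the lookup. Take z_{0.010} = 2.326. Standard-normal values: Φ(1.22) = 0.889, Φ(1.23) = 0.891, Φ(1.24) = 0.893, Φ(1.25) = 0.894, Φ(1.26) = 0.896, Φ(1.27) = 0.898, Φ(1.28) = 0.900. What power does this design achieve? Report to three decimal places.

Power ≈ 0.896

z_β = δ·√(n/(σ₁²+σ₂²)) − z_α
    = 0.9 · √(563/35.45) − 2.326
    = 0.9 · 3.98516 − 2.326
    = 3.5866 − 2.326 = 1.2606 → 1.26
Power = Φ(1.26) = 0.896.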